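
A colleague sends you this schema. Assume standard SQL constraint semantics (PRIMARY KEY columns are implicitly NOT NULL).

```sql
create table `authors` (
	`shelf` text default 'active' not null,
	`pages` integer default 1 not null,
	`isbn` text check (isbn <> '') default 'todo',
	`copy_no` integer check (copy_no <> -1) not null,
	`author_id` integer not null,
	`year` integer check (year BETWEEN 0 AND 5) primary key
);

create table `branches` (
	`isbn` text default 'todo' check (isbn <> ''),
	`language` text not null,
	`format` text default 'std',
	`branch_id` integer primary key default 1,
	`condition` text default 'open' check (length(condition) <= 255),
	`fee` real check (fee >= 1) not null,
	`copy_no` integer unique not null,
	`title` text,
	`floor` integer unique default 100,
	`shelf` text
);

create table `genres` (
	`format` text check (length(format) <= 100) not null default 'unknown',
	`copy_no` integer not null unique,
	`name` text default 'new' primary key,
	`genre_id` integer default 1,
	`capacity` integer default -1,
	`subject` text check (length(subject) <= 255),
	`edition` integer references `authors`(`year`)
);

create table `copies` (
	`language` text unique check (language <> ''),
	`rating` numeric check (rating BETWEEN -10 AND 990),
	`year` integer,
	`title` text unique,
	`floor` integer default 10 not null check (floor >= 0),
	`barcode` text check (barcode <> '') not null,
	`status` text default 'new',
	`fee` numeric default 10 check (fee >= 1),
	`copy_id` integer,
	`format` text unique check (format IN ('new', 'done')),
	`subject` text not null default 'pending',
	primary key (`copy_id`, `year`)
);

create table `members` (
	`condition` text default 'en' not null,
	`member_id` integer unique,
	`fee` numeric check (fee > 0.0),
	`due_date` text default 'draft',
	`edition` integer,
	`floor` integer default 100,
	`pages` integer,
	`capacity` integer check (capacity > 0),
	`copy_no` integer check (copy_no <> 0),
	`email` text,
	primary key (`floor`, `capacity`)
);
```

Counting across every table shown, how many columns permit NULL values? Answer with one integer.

24

authors: 1 nullable (isbn — PK (year) and explicit NOT NULL columns excluded).
branches: 6 nullable (isbn, format, condition, title, floor, shelf — PK (branch_id) and explicit NOT NULL columns excluded).
genres: 4 nullable (genre_id, capacity, subject, edition — PK (name) and explicit NOT NULL columns excluded).
copies: 6 nullable (language, rating, title, status, fee, format — PK (copy_id, year) and explicit NOT NULL columns excluded).
members: 7 nullable (member_id, fee, due_date, edition, pages, copy_no, email — PK (floor, capacity) and explicit NOT NULL columns excluded).
Total: 1 + 6 + 4 + 6 + 7 = 24.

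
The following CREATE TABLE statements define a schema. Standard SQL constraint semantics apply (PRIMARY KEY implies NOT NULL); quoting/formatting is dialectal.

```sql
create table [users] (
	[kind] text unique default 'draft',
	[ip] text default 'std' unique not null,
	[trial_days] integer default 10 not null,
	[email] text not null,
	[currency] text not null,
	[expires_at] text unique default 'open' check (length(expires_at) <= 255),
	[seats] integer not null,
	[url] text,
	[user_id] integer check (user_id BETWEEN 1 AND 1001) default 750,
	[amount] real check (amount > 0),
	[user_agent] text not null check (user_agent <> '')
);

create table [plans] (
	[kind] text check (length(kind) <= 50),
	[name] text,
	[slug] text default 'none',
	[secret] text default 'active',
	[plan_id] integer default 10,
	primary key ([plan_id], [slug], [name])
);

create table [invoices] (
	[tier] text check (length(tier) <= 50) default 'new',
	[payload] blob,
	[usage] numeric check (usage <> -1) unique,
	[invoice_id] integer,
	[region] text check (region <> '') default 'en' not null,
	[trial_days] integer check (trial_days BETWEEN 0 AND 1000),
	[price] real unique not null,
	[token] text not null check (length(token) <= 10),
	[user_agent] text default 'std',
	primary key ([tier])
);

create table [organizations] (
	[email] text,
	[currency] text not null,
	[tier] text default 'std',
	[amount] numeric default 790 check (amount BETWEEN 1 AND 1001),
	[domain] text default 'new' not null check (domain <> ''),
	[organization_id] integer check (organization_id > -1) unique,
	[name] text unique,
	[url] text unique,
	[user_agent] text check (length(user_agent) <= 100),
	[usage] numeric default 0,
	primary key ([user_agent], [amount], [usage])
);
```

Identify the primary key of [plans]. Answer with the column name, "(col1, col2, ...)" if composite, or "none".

(plan_id, slug, name)

A table-level PRIMARY KEY clause names 3 columns: plan_id, slug, name.
This is a composite key — the combination is unique, not each column individually.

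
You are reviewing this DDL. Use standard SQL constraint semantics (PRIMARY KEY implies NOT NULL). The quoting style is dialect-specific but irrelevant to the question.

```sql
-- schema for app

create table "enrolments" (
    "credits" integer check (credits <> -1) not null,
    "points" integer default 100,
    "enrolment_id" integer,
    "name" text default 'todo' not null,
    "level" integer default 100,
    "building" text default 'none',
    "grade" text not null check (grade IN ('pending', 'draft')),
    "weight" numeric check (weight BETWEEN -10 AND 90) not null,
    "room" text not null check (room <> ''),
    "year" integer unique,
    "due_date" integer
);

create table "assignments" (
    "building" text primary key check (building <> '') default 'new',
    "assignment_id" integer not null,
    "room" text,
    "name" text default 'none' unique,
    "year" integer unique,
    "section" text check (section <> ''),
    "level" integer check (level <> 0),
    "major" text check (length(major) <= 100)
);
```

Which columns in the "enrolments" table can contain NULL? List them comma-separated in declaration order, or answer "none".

- credits: declared NOT NULL → not nullable.
- points: DEFAULT only fills an omitted column; an explicit NULL is still allowed → nullable.
- enrolment_id: no NOT NULL constraint applies → nullable.
- name: declared NOT NULL → not nullable.
- level: DEFAULT only fills an omitted column; an explicit NULL is still allowed → nullable.
- building: DEFAULT only fills an omitted column; an explicit NULL is still allowed → nullable.
- grade: declared NOT NULL → not nullable.
- weight: declared NOT NULL → not nullable.
- room: declared NOT NULL → not nullable.
- year: UNIQUE does not imply NOT NULL → nullable.
- due_date: no NOT NULL constraint applies → nullable.

points, enrolment_id, level, building, year, due_date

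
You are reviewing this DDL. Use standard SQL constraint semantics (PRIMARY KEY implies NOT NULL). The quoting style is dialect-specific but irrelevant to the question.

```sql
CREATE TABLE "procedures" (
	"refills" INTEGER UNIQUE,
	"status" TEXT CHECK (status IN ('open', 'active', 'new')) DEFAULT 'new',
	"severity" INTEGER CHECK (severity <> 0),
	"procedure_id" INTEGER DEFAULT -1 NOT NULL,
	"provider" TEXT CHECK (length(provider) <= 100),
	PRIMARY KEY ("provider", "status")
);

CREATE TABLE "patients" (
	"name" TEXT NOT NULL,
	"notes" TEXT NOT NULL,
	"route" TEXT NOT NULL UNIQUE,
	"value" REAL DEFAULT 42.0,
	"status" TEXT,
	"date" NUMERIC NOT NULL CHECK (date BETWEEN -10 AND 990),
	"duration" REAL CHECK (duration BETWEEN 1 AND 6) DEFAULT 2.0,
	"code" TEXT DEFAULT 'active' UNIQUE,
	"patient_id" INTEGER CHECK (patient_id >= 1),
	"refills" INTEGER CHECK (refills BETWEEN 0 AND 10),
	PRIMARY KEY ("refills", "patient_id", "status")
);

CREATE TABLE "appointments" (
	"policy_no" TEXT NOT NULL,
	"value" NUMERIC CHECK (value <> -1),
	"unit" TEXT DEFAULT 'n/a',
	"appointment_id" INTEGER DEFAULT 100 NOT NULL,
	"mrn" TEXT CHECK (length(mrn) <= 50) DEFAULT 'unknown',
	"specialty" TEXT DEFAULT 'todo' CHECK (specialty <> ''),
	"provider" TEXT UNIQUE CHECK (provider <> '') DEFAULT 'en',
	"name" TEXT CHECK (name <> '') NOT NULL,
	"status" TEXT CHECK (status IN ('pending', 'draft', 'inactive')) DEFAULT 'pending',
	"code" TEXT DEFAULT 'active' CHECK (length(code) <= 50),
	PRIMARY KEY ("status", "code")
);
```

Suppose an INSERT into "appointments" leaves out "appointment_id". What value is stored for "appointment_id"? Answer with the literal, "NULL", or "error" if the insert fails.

100

appointment_id has an explicit DEFAULT 100.
When the column is omitted from an INSERT, that default is used.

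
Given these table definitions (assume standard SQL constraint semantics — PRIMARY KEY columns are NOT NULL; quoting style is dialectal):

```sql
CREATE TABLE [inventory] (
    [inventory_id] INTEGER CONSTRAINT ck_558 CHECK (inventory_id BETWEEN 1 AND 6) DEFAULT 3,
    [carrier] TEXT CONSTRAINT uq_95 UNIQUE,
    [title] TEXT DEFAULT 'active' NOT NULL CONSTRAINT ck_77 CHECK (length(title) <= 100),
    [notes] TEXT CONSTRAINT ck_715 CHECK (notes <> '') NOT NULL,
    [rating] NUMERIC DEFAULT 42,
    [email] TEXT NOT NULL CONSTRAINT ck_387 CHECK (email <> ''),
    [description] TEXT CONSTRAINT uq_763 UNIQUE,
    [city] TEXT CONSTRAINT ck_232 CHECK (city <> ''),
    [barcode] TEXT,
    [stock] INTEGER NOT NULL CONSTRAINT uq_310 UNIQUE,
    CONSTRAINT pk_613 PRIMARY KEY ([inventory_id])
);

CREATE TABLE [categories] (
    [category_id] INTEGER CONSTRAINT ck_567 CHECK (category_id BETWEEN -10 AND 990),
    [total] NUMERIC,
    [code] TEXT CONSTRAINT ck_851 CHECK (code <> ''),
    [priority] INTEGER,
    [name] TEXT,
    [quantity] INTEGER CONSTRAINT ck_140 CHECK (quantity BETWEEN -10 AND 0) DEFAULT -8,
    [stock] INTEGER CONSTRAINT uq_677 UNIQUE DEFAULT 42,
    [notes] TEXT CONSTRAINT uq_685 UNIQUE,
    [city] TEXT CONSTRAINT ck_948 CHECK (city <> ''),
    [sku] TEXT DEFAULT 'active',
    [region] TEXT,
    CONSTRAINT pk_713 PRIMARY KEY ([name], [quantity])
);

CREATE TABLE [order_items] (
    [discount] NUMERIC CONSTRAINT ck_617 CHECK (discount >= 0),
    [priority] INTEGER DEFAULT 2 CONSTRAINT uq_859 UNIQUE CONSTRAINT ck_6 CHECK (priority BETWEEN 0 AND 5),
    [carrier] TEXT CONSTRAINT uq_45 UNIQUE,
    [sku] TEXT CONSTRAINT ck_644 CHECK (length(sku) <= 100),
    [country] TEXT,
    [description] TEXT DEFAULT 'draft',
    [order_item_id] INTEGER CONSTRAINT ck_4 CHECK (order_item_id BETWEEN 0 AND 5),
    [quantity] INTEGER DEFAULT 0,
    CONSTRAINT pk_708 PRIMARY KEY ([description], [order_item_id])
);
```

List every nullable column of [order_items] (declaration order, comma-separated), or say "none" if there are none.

- discount: CHECK does not forbid NULL (a CHECK constraint passes when its expression is NULL) → nullable.
- priority: CHECK does not forbid NULL (a CHECK constraint passes when its expression is NULL) → nullable.
- carrier: UNIQUE does not imply NOT NULL → nullable.
- sku: CHECK does not forbid NULL (a CHECK constraint passes when its expression is NULL) → nullable.
- country: no NOT NULL constraint applies → nullable.
- description: part of the PRIMARY KEY, which implies NOT NULL → not nullable.
- order_item_id: part of the PRIMARY KEY, which implies NOT NULL → not nullable.
- quantity: DEFAULT only fills an omitted column; an explicit NULL is still allowed → nullable.

discount, priority, carrier, sku, country, quantity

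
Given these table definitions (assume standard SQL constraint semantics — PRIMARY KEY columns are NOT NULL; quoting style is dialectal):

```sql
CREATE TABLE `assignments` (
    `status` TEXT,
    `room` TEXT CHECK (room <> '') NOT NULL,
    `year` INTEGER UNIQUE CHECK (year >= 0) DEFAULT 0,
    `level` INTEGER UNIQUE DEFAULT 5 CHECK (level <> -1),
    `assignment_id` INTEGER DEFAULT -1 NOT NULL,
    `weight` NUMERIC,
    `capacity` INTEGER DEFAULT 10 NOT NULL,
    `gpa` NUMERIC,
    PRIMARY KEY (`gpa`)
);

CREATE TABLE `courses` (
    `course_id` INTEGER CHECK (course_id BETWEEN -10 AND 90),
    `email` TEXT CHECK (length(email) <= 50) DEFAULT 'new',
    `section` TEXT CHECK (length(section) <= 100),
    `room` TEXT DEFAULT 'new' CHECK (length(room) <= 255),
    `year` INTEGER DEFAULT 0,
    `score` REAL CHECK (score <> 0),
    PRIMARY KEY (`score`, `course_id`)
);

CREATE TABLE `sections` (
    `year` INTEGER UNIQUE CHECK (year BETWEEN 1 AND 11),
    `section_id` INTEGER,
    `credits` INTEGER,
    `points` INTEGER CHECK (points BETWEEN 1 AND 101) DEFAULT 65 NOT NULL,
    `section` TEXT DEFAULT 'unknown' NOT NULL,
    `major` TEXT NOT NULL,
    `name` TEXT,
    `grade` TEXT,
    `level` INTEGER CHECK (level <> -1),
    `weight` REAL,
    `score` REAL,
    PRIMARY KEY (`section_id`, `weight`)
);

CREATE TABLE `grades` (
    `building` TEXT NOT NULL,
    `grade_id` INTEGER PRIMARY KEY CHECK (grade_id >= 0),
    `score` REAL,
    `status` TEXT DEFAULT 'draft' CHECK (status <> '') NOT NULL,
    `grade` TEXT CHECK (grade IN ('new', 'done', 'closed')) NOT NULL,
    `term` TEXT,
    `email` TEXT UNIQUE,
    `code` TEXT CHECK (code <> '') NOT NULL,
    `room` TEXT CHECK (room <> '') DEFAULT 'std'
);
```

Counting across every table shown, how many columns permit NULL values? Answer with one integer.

assignments: 4 nullable (status, year, level, weight — PK (gpa) and explicit NOT NULL columns excluded).
courses: 4 nullable (email, section, room, year — PK (score, course_id) and explicit NOT NULL columns excluded).
sections: 6 nullable (year, credits, name, grade, level, score — PK (section_id, weight) and explicit NOT NULL columns excluded).
grades: 4 nullable (score, term, email, room — PK (grade_id) and explicit NOT NULL columns excluded).
Total: 4 + 4 + 6 + 4 = 18.

18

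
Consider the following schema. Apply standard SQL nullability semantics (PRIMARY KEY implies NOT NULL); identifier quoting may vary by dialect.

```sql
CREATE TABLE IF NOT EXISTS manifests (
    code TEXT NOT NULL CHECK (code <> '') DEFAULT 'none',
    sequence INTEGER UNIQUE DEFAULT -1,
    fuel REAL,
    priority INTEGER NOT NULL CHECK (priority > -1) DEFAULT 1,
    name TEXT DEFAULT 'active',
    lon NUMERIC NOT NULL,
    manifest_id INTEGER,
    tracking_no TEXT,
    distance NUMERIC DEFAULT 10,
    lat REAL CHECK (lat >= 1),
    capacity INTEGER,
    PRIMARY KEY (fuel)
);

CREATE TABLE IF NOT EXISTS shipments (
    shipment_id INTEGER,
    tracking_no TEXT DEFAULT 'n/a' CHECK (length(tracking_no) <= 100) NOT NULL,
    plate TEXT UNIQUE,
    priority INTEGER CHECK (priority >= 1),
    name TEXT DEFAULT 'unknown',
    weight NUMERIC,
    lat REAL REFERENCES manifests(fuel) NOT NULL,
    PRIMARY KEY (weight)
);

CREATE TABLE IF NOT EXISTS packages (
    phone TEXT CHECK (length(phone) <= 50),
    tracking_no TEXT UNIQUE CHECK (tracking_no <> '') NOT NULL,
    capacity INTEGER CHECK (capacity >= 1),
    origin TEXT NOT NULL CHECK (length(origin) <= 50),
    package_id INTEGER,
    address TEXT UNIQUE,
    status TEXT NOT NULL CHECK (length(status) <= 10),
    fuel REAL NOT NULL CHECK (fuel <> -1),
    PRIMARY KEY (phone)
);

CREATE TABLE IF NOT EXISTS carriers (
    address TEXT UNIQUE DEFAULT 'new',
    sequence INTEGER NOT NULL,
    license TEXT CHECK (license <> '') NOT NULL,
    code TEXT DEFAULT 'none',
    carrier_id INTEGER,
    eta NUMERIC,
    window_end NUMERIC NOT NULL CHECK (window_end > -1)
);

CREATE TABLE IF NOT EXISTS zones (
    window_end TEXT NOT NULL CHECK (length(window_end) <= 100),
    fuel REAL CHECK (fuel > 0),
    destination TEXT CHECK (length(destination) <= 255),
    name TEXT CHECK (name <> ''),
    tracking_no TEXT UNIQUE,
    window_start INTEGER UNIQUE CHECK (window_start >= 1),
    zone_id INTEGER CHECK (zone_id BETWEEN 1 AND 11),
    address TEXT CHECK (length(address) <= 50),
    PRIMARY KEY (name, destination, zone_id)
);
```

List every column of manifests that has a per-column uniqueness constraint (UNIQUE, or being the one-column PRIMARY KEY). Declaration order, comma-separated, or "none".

sequence, fuel

- code: no UNIQUE or single-column PK constraint.
- sequence: declared UNIQUE → unique.
- fuel: single-column PRIMARY KEY → unique.
- priority: no UNIQUE or single-column PK constraint.
- name: no UNIQUE or single-column PK constraint.
- lon: no UNIQUE or single-column PK constraint.
- manifest_id: no UNIQUE or single-column PK constraint.
- tracking_no: no UNIQUE or single-column PK constraint.
- distance: no UNIQUE or single-column PK constraint.
- lat: no UNIQUE or single-column PK constraint.
- capacity: no UNIQUE or single-column PK constraint.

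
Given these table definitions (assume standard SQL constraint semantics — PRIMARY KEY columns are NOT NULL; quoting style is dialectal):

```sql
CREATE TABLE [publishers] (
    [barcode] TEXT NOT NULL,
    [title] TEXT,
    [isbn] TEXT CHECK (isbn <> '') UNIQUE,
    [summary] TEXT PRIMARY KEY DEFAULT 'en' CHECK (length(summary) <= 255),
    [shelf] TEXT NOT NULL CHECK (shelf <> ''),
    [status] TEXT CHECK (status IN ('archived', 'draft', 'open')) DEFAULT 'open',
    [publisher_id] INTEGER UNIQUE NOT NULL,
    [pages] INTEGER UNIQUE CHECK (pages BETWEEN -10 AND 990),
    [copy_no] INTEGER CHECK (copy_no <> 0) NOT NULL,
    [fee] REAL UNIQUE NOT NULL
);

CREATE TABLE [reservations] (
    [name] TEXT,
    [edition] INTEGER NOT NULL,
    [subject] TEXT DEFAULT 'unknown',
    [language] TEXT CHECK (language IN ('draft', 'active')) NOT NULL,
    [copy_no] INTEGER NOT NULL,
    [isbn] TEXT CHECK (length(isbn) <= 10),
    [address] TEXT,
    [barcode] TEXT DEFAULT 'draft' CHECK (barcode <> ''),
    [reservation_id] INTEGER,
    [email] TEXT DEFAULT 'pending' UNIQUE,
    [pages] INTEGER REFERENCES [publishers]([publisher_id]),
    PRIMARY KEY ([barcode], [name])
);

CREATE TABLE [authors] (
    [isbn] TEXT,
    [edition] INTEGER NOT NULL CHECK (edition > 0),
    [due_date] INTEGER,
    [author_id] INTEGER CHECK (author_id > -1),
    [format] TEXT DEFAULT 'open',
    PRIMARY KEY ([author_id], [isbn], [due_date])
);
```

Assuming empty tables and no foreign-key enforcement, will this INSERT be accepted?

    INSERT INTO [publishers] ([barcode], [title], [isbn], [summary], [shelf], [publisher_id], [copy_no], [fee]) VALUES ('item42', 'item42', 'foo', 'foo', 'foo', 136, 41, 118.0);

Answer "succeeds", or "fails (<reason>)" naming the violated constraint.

NOT NULL columns: barcode is supplied; copy_no is supplied; fee is supplied; publisher_id is supplied; shelf is supplied; summary is supplied.
CHECK constraints: 'foo' satisfies (isbn <> ''); 'foo' satisfies (length(summary) <= 255); 'foo' satisfies (shelf <> ''); 41 satisfies (copy_no <> 0).
No constraint is violated.

succeeds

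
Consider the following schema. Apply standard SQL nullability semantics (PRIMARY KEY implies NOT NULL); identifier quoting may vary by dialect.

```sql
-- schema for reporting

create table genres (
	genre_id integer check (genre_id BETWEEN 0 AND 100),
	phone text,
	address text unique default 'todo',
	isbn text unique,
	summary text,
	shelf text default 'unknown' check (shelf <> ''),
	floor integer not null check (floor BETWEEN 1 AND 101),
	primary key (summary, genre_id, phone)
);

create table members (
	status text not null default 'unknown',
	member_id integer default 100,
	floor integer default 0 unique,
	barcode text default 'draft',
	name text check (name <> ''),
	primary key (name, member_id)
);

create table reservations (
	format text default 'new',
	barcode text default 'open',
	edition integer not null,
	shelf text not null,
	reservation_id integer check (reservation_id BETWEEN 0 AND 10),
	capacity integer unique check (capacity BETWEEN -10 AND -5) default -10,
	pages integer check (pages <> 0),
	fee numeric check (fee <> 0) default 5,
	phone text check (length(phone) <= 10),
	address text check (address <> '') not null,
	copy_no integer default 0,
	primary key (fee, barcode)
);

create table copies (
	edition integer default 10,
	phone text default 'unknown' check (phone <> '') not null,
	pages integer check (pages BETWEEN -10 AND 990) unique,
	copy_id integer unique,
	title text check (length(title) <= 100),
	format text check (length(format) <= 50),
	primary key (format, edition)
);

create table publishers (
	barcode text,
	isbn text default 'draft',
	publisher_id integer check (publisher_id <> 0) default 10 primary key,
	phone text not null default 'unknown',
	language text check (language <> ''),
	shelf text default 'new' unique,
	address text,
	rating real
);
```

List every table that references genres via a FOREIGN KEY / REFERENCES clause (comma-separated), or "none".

No REFERENCES clause anywhere in the schema names genres.

none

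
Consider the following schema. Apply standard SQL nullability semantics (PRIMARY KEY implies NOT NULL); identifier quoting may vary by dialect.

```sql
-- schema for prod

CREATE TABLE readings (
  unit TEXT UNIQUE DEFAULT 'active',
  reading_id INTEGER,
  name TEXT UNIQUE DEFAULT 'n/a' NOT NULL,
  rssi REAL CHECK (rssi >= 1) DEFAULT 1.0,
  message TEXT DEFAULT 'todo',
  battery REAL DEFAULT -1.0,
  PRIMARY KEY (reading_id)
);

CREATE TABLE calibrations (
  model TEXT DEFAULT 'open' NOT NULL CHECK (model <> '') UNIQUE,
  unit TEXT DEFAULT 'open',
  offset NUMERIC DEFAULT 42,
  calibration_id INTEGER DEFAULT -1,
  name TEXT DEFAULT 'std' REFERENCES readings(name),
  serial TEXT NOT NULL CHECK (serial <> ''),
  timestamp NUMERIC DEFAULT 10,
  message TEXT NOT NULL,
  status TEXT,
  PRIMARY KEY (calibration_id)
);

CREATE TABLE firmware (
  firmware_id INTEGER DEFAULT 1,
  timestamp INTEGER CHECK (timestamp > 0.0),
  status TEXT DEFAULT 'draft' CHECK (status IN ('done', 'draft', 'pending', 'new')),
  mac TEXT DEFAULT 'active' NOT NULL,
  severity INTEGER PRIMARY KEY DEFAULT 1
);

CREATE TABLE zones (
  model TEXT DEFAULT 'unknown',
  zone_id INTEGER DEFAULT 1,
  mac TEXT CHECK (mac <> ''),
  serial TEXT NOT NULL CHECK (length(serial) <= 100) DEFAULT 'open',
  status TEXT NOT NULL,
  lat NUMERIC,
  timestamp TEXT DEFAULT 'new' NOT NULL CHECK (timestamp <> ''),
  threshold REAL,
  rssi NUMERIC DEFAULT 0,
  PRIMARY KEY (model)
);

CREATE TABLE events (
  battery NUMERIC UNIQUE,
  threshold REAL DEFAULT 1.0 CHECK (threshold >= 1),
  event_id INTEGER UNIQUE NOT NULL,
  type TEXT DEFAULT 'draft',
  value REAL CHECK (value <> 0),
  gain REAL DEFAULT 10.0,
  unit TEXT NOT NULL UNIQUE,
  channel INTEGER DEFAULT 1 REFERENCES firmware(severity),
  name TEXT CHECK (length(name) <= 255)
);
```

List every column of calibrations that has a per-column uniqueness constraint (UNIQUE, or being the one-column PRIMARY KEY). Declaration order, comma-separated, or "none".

- model: declared UNIQUE → unique.
- unit: no UNIQUE or single-column PK constraint.
- offset: no UNIQUE or single-column PK constraint.
- calibration_id: single-column PRIMARY KEY → unique.
- name: no UNIQUE or single-column PK constraint.
- serial: no UNIQUE or single-column PK constraint.
- timestamp: no UNIQUE or single-column PK constraint.
- message: no UNIQUE or single-column PK constraint.
- status: no UNIQUE or single-column PK constraint.

model, calibration_id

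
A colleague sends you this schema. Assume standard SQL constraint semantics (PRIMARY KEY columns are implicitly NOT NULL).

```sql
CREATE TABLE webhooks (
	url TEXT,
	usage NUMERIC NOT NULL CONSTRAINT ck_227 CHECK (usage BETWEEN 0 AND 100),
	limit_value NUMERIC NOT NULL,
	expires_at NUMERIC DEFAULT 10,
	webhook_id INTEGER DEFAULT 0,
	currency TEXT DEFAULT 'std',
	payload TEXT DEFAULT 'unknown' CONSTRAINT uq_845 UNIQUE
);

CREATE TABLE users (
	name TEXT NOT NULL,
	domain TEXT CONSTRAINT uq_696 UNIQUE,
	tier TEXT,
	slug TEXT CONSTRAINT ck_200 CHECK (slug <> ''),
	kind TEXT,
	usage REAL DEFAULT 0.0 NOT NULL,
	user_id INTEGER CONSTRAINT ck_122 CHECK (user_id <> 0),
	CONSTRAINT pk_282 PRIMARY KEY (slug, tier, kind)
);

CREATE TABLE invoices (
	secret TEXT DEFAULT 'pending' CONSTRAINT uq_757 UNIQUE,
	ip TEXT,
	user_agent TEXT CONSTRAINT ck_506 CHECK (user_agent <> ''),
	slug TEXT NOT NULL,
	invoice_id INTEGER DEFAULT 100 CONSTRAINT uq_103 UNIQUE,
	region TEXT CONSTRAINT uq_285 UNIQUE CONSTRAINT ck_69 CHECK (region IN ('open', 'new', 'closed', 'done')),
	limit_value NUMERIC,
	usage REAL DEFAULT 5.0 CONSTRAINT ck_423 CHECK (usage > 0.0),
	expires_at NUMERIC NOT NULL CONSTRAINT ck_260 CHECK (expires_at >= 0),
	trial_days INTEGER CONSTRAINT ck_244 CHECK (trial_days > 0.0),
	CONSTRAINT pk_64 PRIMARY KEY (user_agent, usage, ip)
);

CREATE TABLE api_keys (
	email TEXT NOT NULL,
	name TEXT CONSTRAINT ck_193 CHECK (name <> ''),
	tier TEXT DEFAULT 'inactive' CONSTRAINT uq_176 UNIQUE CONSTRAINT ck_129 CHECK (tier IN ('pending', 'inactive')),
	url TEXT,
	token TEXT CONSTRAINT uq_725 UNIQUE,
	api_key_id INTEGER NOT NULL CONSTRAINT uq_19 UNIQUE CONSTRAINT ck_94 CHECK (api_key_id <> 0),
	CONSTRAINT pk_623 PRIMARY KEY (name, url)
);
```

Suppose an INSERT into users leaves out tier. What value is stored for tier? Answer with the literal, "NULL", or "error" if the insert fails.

error

tier has no DEFAULT clause.
Omitting it would insert NULL, but it is part of the PRIMARY KEY, so the INSERT fails.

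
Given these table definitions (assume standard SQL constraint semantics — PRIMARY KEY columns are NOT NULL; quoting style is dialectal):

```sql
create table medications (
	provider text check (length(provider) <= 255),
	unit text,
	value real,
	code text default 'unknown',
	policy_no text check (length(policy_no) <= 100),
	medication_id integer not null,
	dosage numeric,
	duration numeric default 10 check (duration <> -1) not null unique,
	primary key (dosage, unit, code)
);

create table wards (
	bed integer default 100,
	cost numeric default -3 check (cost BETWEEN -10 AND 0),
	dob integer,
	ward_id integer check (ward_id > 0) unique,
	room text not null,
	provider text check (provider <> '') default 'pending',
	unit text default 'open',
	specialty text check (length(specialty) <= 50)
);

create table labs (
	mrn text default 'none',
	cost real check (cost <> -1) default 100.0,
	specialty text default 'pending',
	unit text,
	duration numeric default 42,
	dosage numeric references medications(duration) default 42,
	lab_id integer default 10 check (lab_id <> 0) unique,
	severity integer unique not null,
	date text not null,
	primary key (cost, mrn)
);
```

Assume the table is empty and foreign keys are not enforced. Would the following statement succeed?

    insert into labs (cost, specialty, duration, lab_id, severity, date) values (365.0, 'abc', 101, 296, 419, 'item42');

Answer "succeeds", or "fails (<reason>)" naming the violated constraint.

NOT NULL columns: cost is supplied; date is supplied; mrn defaults to 'none'; severity is supplied.
CHECK constraints: 365.0 satisfies (cost <> -1); 296 satisfies (lab_id <> 0).
No constraint is violated.

succeeds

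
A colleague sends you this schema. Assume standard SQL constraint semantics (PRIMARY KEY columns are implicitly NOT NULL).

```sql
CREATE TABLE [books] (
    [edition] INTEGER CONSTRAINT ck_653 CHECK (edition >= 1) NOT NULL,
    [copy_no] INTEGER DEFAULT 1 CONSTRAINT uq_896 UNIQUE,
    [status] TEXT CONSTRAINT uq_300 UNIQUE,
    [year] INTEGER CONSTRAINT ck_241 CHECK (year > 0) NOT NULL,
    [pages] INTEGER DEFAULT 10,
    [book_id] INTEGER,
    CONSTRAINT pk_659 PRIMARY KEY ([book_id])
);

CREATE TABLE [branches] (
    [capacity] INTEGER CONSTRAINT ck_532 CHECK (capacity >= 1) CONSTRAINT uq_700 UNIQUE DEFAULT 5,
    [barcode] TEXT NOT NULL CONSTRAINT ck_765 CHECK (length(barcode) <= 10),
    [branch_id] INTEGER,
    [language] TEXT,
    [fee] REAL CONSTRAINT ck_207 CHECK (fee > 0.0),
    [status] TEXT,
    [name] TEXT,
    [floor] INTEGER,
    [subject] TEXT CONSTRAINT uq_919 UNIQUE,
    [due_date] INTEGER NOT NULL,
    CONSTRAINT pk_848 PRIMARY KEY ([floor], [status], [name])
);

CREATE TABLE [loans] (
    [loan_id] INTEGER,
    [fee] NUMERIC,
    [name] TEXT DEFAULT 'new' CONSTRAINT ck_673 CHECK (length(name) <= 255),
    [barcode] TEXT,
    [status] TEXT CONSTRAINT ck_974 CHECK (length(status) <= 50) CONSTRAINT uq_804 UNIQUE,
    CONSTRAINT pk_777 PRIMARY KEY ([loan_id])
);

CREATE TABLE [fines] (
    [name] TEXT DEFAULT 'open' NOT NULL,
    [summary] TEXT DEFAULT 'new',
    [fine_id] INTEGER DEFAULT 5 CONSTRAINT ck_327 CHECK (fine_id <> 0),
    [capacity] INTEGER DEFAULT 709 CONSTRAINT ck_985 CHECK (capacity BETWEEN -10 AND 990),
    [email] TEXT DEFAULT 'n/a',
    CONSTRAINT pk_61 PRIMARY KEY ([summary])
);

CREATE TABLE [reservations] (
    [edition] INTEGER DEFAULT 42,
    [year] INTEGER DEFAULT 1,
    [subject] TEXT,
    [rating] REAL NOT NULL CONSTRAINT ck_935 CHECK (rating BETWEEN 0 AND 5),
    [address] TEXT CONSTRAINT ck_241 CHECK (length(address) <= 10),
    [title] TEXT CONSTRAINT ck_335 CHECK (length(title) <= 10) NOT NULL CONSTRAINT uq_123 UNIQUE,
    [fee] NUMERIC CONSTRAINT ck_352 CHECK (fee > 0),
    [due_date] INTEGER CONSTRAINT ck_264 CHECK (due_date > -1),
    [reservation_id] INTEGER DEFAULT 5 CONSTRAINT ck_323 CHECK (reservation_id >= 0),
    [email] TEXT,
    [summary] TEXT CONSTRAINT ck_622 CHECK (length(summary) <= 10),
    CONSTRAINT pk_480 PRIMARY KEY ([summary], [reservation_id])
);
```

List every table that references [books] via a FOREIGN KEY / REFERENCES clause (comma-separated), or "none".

none

No REFERENCES clause anywhere in the schema names books.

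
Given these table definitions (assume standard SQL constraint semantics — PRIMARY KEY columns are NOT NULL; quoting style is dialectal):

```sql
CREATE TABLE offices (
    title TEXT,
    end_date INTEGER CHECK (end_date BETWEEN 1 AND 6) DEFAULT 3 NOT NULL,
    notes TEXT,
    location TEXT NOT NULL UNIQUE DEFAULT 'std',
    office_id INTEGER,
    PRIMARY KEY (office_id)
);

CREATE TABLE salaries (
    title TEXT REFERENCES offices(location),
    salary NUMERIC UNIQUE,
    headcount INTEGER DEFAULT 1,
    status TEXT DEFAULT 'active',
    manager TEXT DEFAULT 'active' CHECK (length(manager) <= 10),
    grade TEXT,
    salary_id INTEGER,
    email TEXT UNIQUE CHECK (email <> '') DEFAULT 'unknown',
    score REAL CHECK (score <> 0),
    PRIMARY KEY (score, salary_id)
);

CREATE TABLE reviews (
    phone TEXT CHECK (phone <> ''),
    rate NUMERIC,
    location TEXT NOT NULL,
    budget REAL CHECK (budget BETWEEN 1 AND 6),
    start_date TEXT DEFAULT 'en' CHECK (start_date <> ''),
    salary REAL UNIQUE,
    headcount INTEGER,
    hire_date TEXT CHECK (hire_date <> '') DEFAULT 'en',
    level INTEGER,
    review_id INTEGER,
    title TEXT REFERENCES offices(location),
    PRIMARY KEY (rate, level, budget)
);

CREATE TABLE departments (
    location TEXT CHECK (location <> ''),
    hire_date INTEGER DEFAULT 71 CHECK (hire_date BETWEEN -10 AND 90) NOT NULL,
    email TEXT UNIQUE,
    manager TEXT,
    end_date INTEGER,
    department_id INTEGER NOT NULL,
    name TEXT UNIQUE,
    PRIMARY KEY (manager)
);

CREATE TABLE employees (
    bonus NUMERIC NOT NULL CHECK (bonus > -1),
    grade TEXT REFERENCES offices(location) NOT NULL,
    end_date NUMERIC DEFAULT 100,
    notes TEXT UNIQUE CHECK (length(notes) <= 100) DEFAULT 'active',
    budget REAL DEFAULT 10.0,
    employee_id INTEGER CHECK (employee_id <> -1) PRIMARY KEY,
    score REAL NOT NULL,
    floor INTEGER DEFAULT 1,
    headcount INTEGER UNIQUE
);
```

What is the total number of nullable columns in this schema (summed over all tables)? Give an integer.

offices: 2 nullable (title, notes — PK (office_id) and explicit NOT NULL columns excluded).
salaries: 7 nullable (title, salary, headcount, status, manager, grade, email — PK (score, salary_id) and explicit NOT NULL columns excluded).
reviews: 7 nullable (phone, start_date, salary, headcount, hire_date, review_id, title — PK (rate, level, budget) and explicit NOT NULL columns excluded).
departments: 4 nullable (location, email, end_date, name — PK (manager) and explicit NOT NULL columns excluded).
employees: 5 nullable (end_date, notes, budget, floor, headcount — PK (employee_id) and explicit NOT NULL columns excluded).
Total: 2 + 7 + 7 + 4 + 5 = 25.

25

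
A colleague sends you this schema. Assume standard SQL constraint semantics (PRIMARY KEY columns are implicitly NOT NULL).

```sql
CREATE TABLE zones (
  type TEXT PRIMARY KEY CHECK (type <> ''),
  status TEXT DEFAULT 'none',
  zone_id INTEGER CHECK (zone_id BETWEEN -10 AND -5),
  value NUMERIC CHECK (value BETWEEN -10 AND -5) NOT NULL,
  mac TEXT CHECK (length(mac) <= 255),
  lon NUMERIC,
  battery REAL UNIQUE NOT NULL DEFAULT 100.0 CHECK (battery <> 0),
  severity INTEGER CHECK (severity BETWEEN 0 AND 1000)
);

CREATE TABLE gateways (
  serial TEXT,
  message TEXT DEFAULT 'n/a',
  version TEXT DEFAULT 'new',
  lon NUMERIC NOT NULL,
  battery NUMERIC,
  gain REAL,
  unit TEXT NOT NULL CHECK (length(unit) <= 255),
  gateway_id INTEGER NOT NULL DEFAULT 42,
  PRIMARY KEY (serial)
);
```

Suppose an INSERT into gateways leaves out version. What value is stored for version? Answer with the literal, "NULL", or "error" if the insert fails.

version has an explicit DEFAULT 'new'.
When the column is omitted from an INSERT, that default is used.

'new'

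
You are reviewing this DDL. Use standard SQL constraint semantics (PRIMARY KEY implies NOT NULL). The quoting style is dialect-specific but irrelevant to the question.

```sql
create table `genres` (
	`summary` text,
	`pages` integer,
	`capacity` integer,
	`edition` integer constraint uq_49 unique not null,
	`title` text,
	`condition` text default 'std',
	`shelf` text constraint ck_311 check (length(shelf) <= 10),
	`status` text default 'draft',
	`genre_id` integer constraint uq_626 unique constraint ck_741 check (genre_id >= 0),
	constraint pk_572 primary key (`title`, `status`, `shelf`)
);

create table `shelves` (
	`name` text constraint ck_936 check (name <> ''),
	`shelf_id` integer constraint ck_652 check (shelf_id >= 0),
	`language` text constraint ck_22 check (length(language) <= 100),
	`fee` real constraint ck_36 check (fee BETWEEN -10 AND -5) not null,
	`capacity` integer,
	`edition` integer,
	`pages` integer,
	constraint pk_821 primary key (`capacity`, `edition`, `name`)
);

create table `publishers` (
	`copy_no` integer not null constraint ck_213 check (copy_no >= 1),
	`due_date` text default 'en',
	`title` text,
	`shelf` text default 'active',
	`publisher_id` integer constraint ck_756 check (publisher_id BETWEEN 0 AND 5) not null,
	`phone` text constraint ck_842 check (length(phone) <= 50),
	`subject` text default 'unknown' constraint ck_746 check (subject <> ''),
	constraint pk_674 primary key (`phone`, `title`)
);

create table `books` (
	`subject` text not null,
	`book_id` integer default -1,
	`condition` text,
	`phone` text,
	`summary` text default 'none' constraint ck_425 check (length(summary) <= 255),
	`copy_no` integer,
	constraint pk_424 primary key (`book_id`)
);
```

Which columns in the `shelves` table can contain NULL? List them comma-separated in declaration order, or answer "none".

- name: part of the PRIMARY KEY, which implies NOT NULL → not nullable.
- shelf_id: CHECK does not forbid NULL (a CHECK constraint passes when its expression is NULL) → nullable.
- language: CHECK does not forbid NULL (a CHECK constraint passes when its expression is NULL) → nullable.
- fee: declared NOT NULL → not nullable.
- capacity: part of the PRIMARY KEY, which implies NOT NULL → not nullable.
- edition: part of the PRIMARY KEY, which implies NOT NULL → not nullable.
- pages: no NOT NULL constraint applies → nullable.

shelf_id, language, pages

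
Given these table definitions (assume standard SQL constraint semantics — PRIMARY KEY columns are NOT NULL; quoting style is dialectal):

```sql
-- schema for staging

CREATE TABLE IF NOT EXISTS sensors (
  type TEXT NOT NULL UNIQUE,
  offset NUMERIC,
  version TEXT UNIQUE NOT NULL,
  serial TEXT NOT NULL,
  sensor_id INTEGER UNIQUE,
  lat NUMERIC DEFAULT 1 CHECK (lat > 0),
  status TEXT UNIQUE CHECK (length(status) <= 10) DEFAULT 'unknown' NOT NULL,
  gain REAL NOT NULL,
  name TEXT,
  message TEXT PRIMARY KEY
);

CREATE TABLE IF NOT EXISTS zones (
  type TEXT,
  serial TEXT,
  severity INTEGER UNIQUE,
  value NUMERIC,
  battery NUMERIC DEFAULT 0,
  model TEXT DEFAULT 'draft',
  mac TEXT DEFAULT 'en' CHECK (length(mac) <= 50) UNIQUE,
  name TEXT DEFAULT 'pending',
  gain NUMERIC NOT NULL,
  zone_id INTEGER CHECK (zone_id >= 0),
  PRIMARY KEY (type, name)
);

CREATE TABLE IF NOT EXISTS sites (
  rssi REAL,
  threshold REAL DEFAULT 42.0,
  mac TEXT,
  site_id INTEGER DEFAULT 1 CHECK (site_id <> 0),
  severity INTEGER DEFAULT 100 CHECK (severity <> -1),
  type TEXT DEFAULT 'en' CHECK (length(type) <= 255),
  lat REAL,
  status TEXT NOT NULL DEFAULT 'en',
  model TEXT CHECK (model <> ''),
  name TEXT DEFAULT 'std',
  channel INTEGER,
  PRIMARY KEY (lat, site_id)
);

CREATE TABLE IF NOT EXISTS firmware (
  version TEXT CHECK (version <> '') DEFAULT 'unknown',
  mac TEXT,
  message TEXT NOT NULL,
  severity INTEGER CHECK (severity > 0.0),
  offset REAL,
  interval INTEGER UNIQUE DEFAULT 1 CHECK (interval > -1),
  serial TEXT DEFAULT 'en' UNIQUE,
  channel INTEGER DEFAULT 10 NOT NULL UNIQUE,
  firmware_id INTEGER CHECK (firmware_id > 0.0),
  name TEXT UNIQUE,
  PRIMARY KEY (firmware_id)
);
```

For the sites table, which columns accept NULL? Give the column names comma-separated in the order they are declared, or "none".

rssi, threshold, mac, severity, type, model, name, channel

- rssi: no NOT NULL constraint applies → nullable.
- threshold: DEFAULT only fills an omitted column; an explicit NULL is still allowed → nullable.
- mac: no NOT NULL constraint applies → nullable.
- site_id: part of the PRIMARY KEY, which implies NOT NULL → not nullable.
- severity: CHECK does not forbid NULL (a CHECK constraint passes when its expression is NULL) → nullable.
- type: CHECK does not forbid NULL (a CHECK constraint passes when its expression is NULL) → nullable.
- lat: part of the PRIMARY KEY, which implies NOT NULL → not nullable.
- status: declared NOT NULL → not nullable.
- model: CHECK does not forbid NULL (a CHECK constraint passes when its expression is NULL) → nullable.
- name: DEFAULT only fills an omitted column; an explicit NULL is still allowed → nullable.
- channel: no NOT NULL constraint applies → nullable.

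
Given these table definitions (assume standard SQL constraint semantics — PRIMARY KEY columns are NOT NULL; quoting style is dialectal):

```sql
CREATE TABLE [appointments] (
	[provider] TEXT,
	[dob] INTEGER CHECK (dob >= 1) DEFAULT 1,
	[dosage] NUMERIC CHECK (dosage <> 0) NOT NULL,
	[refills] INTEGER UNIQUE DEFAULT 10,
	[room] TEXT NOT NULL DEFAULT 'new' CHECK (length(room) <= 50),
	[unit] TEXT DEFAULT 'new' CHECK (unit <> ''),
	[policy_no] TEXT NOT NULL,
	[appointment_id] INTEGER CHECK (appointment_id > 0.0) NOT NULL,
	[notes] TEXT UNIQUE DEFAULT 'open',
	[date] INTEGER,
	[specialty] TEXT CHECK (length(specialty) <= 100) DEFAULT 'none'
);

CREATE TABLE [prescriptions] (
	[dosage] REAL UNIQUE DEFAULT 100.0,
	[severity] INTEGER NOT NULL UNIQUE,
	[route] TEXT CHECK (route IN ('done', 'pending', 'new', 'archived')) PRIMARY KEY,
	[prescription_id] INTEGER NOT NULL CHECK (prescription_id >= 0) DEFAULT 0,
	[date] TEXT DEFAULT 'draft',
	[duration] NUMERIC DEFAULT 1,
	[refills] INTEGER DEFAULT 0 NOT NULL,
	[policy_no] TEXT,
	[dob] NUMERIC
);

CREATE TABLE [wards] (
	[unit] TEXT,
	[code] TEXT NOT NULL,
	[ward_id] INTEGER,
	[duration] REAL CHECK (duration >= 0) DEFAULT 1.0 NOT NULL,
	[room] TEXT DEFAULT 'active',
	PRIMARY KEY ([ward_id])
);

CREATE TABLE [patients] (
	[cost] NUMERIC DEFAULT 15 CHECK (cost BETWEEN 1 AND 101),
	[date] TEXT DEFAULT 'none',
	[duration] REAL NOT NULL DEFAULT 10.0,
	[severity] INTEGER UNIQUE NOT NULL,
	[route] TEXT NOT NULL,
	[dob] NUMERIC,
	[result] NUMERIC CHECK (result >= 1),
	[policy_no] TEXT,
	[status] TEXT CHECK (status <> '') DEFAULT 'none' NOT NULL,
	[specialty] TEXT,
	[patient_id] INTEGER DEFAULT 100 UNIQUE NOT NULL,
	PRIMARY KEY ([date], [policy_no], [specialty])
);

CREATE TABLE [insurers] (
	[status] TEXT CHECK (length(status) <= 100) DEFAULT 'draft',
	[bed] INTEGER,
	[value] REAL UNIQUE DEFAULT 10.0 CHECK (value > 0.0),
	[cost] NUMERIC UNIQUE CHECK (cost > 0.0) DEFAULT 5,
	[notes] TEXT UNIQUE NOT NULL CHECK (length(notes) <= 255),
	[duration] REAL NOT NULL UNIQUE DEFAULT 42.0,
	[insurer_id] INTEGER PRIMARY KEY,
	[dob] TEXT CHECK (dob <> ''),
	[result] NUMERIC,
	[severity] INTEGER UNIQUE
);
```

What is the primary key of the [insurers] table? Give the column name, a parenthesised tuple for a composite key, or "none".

insurer_id

insurer_id is declared PRIMARY KEY inline on the column.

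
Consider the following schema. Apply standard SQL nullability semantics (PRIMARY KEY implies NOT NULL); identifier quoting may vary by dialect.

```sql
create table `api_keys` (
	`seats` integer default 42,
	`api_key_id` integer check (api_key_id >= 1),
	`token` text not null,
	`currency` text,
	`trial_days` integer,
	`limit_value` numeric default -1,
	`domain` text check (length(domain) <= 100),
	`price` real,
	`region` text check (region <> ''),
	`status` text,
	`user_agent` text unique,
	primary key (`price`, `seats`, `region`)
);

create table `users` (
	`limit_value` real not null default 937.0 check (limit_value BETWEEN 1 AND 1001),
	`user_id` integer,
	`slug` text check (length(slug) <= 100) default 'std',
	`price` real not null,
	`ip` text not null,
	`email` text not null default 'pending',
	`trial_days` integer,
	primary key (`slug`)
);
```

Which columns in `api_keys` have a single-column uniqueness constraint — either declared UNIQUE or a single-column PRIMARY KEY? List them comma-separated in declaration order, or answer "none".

user_agent

- seats: part of a composite PRIMARY KEY — only the tuple is unique, not this column on its own.
- api_key_id: no UNIQUE or single-column PK constraint.
- token: no UNIQUE or single-column PK constraint.
- currency: no UNIQUE or single-column PK constraint.
- trial_days: no UNIQUE or single-column PK constraint.
- limit_value: no UNIQUE or single-column PK constraint.
- domain: no UNIQUE or single-column PK constraint.
- price: part of a composite PRIMARY KEY — only the tuple is unique, not this column on its own.
- region: part of a composite PRIMARY KEY — only the tuple is unique, not this column on its own.
- status: no UNIQUE or single-column PK constraint.
- user_agent: declared UNIQUE → unique.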